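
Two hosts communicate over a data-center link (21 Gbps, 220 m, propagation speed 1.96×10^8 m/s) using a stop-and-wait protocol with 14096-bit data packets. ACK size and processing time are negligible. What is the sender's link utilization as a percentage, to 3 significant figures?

23.0 %

t_tx = L/R = 14096/21000000000 = 6.71238e-07 s.
t_prop = 220/196000000 = 1.12245e-06 s; RTT = 2.2449e-06 s.
Cycle = t_tx + RTT = 2.91614e-06 s.
Utilization = t_tx / cycle = 6.71238e-07/2.91614e-06 = 23.0 %.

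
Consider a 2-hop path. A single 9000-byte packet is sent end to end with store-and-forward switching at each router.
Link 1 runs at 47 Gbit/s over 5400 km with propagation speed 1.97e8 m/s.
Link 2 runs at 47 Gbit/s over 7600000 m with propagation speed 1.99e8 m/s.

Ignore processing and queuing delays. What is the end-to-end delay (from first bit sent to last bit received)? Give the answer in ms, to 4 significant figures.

65.61 ms

L = 9000 × 8 = 72000 bits.
Transmission delay per hop = L/R = 72000/47000000000 = 0.00153191 ms; 2 hops → 0.00306383 ms.
Propagation delays (d/s per hop): 27.4112, 38.191 ms; sum = 65.6021 ms.
End-to-end = 65.61 ms.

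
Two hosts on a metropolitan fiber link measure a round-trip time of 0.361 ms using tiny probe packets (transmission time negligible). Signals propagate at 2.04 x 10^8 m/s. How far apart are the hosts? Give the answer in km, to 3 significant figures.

36.8 km

One-way propagation = RTT/2 = 0.1805 ms.
d = s × t = 204000000 × 0.0001805 = 36.8 km.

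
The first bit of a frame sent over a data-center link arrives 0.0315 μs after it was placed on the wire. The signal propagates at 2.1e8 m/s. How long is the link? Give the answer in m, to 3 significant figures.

6.62 m

d = s × t_prop = 210000000 × 3.15e-08 = 6.62 m.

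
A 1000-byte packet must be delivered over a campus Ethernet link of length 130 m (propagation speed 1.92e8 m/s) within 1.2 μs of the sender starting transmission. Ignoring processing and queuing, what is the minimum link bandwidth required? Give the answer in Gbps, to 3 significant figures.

L = 8000 bits.
Propagation delay = 130 / 192000000 = 0.677083 μs.
Transmission budget = 1.2 − 0.677083 = 0.522917 μs.
R ≥ L / t_tx = 8000 bits / 5.22917e-07 s = 15.3 Gbps.

15.3 Gbps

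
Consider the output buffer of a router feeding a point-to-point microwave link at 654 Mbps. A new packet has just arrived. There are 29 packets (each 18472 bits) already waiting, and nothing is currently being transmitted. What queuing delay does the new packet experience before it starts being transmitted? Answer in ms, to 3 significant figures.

Each queued packet: L/R = 18472/654000000 = 0.0282446 ms.
29 queued → 0.819095 ms.
Queuing delay = 0.819 ms.

0.819 ms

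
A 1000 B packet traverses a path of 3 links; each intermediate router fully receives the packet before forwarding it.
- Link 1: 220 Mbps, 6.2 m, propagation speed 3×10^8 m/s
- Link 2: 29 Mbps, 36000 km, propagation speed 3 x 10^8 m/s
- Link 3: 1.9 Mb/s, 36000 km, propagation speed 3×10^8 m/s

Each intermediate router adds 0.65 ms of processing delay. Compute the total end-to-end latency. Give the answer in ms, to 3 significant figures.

L = 1000 × 8 = 8000 bits.
Transmission delays (L/R per hop): 0.0363636, 0.275862, 4.21053 ms; sum = 4.52275 ms.
Propagation delays (d/s per hop): 2.06667e-05, 120, 120 ms; sum = 240 ms.
Processing at 2 router(s): 2 × 0.65 ms = 1.3 ms.
End-to-end = 246 ms.

246 ms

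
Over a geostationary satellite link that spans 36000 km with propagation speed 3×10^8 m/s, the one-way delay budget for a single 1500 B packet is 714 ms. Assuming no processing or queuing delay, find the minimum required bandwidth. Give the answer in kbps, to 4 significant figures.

20.20 kbps

L = 12000 bits.
Propagation delay = 36000000 / 300000000 = 120 ms.
Transmission budget = 714 − 120 = 594 ms.
R ≥ L / t_tx = 12000 bits / 0.594 s = 20.20 kbps.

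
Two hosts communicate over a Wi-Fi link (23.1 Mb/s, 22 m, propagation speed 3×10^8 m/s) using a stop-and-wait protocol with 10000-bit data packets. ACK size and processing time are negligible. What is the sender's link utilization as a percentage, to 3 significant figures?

100 %

t_tx = L/R = 10000/23100000 = 0.0004329 s.
t_prop = 22/300000000 = 7.33333e-08 s; RTT = 1.46667e-07 s.
Cycle = t_tx + RTT = 0.000433047 s.
Utilization = t_tx / cycle = 0.0004329/0.000433047 = 100 %.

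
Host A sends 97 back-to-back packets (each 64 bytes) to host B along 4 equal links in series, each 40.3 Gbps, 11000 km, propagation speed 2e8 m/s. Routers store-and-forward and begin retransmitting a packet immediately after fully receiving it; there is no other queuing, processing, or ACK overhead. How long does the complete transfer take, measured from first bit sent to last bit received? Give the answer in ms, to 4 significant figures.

Per-hop transmission t_tx = L/R = 512/40300000000 = 1.27047e-05 ms.
Per-hop propagation t_prop = 11000000/200000000 = 55 ms.
Pipeline fill: first packet needs 4·t_tx to clear all hops; remaining 96 packets each add one t_tx.
Total = (4+97-1)·t_tx + 4·t_prop = 100·1.27047e-05 + 4·55 = 220.0 ms.

220.0 ms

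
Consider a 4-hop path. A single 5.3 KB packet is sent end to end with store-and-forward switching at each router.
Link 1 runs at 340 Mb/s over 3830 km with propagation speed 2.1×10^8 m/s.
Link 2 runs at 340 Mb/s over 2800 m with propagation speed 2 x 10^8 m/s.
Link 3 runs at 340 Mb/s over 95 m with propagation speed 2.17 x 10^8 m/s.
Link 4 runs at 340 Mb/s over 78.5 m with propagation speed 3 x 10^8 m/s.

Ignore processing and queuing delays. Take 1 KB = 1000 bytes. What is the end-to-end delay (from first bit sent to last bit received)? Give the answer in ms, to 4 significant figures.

L = 42400 bits.
Transmission delay per hop = L/R = 42400/340000000 = 0.124706 ms; 4 hops → 0.498824 ms.
Propagation delays (d/s per hop): 18.2381, 0.014, 0.000437788, 0.000261667 ms; sum = 18.2528 ms.
End-to-end = 18.75 ms.

18.75 ms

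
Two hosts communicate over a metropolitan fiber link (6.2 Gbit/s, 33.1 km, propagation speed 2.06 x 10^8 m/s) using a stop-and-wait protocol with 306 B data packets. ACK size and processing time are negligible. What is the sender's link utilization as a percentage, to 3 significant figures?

0.123 %

t_tx = L/R = 2448/6200000000 = 3.94839e-07 s.
t_prop = 33100/206000000 = 0.00016068 s; RTT = 0.000321359 s.
Cycle = t_tx + RTT = 0.000321754 s.
Utilization = t_tx / cycle = 3.94839e-07/0.000321754 = 0.123 %.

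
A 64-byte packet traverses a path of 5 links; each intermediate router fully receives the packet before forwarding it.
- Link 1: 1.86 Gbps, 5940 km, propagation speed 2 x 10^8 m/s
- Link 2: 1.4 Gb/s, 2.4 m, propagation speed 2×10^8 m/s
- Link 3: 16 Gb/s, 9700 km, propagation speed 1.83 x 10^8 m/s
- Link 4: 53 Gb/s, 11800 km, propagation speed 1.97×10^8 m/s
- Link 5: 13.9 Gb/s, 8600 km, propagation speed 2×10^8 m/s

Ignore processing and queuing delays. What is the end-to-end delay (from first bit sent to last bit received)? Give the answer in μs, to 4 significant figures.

L = 64 × 8 = 512 bits.
Transmission delays (L/R per hop): 0.275269, 0.365714, 0.032, 0.00966038, 0.0368345 μs; sum = 0.719478 μs.
Propagation delays (d/s per hop): 29700, 0.012, 53005.5, 59898.5, 43000 μs; sum = 185604 μs.
End-to-end = 185600 μs.

185600 μs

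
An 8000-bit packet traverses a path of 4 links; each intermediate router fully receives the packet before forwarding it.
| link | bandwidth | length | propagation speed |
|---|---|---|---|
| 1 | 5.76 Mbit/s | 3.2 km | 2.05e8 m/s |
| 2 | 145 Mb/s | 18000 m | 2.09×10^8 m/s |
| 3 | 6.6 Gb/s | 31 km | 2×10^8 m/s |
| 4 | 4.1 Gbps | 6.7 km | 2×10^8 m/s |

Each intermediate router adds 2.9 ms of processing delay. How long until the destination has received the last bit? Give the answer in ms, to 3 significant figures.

10.4 ms

Transmission delays (L/R per hop): 1.38889, 0.0551724, 0.00121212, 0.00195122 ms; sum = 1.44722 ms.
Propagation delays (d/s per hop): 0.0156098, 0.0861244, 0.155, 0.0335 ms; sum = 0.290234 ms.
Processing at 3 router(s): 3 × 2.9 ms = 8.7 ms.
End-to-end = 10.4 ms.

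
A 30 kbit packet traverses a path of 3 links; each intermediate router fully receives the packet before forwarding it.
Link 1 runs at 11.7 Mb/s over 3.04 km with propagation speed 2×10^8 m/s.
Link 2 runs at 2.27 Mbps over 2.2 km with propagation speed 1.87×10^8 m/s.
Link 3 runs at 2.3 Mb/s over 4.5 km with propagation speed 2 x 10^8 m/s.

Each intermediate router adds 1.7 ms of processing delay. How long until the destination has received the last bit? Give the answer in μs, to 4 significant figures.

32270 μs

L = 30000 bits.
Transmission delays (L/R per hop): 2564.1, 13215.9, 13043.5 μs; sum = 28823.4 μs.
Propagation delays (d/s per hop): 15.2, 11.7647, 22.5 μs; sum = 49.4647 μs.
Processing at 2 router(s): 2 × 1.7 ms = 3400 μs.
End-to-end = 32270 μs.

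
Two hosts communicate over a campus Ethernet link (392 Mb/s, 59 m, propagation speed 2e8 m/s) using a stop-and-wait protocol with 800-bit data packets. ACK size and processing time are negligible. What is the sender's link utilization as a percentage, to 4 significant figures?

77.57 %

t_tx = L/R = 800/392000000 = 2.04082e-06 s.
t_prop = 59/200000000 = 2.95e-07 s; RTT = 5.9e-07 s.
Cycle = t_tx + RTT = 2.63082e-06 s.
Utilization = t_tx / cycle = 2.04082e-06/2.63082e-06 = 77.57 %.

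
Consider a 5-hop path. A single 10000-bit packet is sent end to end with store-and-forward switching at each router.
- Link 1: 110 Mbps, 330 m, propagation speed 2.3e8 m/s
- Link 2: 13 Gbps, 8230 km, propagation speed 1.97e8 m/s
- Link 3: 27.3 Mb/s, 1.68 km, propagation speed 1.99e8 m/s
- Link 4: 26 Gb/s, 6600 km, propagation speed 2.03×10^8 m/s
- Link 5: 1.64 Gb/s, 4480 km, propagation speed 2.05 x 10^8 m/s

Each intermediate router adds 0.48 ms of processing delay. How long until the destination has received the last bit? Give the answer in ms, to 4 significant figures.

Transmission delays (L/R per hop): 0.0909091, 0.000769231, 0.3663, 0.000384615, 0.00609756 ms; sum = 0.464461 ms.
Propagation delays (d/s per hop): 0.00143478, 41.7766, 0.00844221, 32.5123, 21.8537 ms; sum = 96.1525 ms.
Processing at 4 router(s): 4 × 0.48 ms = 1.92 ms.
End-to-end = 98.54 ms.

98.54 ms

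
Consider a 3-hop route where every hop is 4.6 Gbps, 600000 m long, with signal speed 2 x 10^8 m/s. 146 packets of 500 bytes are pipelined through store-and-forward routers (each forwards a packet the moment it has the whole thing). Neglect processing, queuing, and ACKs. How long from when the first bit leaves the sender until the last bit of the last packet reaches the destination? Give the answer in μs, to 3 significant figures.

9130 μs

Per-hop transmission t_tx = L/R = 4000/4600000000 = 0.869565 μs.
Per-hop propagation t_prop = 600000/200000000 = 3000 μs.
Pipeline fill: first packet needs 3·t_tx to clear all hops; remaining 145 packets each add one t_tx.
Total = (3+146-1)·t_tx + 3·t_prop = 148·0.869565 + 3·3000 = 9130 μs.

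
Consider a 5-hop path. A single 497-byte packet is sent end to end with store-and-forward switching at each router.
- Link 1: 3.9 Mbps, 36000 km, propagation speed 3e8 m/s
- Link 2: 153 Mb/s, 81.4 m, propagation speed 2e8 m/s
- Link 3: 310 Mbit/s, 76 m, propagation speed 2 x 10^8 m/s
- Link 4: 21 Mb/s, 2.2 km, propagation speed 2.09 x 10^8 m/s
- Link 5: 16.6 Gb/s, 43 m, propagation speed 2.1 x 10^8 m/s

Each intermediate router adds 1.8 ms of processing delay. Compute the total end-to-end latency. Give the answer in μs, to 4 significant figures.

L = 497 × 8 = 3976 bits.
Transmission delays (L/R per hop): 1019.49, 25.9869, 12.8258, 189.333, 0.239518 μs; sum = 1247.87 μs.
Propagation delays (d/s per hop): 120000, 0.407, 0.38, 10.5263, 0.204762 μs; sum = 120012 μs.
Processing at 4 router(s): 4 × 1.8 ms = 7200 μs.
End-to-end = 128500 μs.

128500 μs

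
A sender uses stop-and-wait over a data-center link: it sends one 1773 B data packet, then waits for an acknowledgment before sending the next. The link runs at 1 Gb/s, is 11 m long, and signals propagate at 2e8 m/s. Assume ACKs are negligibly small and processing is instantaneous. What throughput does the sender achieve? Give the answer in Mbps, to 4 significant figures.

992.3 Mbps

t_tx = L/R = 14184/1000000000 = 1.4184e-05 s.
t_prop = 11/200000000 = 5.5e-08 s; RTT = 1.1e-07 s.
Cycle = t_tx + RTT = 1.4294e-05 s.
Throughput = L / cycle = 14184 / 1.4294e-05 = 992.3 Mbps.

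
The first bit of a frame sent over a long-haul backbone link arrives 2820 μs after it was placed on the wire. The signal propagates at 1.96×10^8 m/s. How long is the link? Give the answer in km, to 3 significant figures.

553 km

d = s × t_prop = 196000000 × 0.00282 = 553 km.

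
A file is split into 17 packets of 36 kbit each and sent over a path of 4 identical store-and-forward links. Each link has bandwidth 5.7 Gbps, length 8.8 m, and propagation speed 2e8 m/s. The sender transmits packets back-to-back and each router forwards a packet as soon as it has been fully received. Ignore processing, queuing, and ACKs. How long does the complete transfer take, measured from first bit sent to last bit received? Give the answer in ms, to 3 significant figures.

0.126 ms

Per-hop transmission t_tx = L/R = 36000/5700000000 = 0.00631579 ms.
Per-hop propagation t_prop = 8.8/200000000 = 4.4e-05 ms.
Pipeline fill: first packet needs 4·t_tx to clear all hops; remaining 16 packets each add one t_tx.
Total = (4+17-1)·t_tx + 4·t_prop = 20·0.00631579 + 4·4.4e-05 = 0.126 ms.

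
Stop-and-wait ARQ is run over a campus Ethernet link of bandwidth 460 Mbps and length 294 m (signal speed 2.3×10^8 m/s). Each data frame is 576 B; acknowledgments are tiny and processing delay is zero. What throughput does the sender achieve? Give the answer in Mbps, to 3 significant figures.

t_tx = L/R = 4608/460000000 = 1.00174e-05 s.
t_prop = 294/2.3e+08 = 1.27826e-06 s; RTT = 2.55652e-06 s.
Cycle = t_tx + RTT = 1.25739e-05 s.
Throughput = L / cycle = 4608 / 1.25739e-05 = 366 Mbps.

366 Mbps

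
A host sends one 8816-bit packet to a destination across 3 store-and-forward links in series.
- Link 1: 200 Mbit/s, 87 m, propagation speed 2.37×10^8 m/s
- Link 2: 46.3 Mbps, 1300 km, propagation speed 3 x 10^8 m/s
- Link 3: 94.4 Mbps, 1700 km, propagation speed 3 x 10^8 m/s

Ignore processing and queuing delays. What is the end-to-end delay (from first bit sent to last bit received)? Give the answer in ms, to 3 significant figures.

Transmission delays (L/R per hop): 0.04408, 0.19041, 0.0933898 ms; sum = 0.32788 ms.
Propagation delays (d/s per hop): 0.000367089, 4.33333, 5.66667 ms; sum = 10.0004 ms.
End-to-end = 10.3 ms.

10.3 ms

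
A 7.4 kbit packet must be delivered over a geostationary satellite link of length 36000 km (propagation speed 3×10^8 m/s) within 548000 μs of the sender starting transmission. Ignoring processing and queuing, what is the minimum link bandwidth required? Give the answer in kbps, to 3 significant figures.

17.3 kbps

Propagation delay = 36000000 / 300000000 = 120000 μs.
Transmission budget = 548000 − 120000 = 428000 μs.
R ≥ L / t_tx = 7400 bits / 0.428 s = 17.3 kbps.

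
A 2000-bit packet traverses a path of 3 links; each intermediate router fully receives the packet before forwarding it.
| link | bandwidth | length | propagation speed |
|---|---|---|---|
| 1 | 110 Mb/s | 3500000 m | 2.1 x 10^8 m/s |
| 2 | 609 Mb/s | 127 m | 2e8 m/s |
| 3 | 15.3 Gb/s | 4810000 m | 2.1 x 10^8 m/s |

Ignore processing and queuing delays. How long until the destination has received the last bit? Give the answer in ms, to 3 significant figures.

Transmission delays (L/R per hop): 0.0181818, 0.00328407, 0.000130719 ms; sum = 0.0215966 ms.
Propagation delays (d/s per hop): 16.6667, 0.000635, 22.9048 ms; sum = 39.5721 ms.
End-to-end = 39.6 ms.

39.6 ms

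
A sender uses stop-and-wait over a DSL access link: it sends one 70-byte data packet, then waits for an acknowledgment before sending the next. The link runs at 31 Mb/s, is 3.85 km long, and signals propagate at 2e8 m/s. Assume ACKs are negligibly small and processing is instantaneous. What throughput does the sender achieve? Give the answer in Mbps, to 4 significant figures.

9.900 Mbps

t_tx = L/R = 560/31000000 = 1.80645e-05 s.
t_prop = 3850/200000000 = 1.925e-05 s; RTT = 3.85e-05 s.
Cycle = t_tx + RTT = 5.65645e-05 s.
Throughput = L / cycle = 560 / 5.65645e-05 = 9.900 Mbps.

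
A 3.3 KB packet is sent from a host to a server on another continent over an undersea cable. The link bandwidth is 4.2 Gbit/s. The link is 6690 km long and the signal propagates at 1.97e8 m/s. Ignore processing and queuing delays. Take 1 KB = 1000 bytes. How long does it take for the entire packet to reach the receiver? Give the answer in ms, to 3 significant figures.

34.0 ms

L = 26400 bits.
Transmission delay = L/R = 26400 / 4200000000 = 0.00628571 ms.
Propagation delay = d/s = 6690000 m / 197000000 m/s = 33.9594 ms.
Total = 34.0 ms.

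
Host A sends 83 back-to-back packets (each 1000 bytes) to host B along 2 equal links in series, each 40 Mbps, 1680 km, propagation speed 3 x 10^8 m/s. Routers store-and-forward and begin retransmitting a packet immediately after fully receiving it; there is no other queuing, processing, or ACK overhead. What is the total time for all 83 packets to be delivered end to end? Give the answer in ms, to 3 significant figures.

28.0 ms

Per-hop transmission t_tx = L/R = 8000/40000000 = 0.2 ms.
Per-hop propagation t_prop = 1680000/300000000 = 5.6 ms.
Pipeline fill: first packet needs 2·t_tx to clear all hops; remaining 82 packets each add one t_tx.
Total = (2+83-1)·t_tx + 2·t_prop = 84·0.2 + 2·5.6 = 28.0 ms.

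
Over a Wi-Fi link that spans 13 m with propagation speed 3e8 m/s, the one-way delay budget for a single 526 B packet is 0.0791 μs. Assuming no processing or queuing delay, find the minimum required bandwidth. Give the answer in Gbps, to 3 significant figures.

L = 4208 bits.
Propagation delay = 13 / 300000000 = 0.0433333 μs.
Transmission budget = 0.0791 − 0.0433333 = 0.0357667 μs.
R ≥ L / t_tx = 4208 bits / 3.57667e-08 s = 118 Gbps.

118 Gbps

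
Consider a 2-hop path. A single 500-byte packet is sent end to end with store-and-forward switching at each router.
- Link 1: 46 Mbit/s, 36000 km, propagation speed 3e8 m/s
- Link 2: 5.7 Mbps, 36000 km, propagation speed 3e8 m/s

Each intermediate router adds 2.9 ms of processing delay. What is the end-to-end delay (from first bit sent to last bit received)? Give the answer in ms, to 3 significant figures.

244 ms

L = 500 × 8 = 4000 bits.
Transmission delays (L/R per hop): 0.0869565, 0.701754 ms; sum = 0.788711 ms.
Propagation delays (d/s per hop): 120, 120 ms; sum = 240 ms.
Processing at 1 router(s): 1 × 2.9 ms = 2.9 ms.
End-to-end = 244 ms.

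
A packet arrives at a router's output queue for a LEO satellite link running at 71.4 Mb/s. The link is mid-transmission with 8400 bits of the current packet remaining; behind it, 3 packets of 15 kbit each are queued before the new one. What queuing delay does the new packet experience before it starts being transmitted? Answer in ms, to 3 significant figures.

Each queued packet: L/R = 15000/71400000 = 0.210084 ms.
3 queued → 0.630252 ms.
Plus remaining 8400 bits of current packet: 0.117647 ms.
Queuing delay = 0.748 ms.

0.748 ms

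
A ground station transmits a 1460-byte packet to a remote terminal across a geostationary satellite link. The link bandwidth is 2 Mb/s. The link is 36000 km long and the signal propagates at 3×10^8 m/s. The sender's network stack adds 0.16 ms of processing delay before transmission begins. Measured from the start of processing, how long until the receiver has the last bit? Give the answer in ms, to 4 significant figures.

L = 1460 × 8 = 11680 bits.
Transmission delay = L/R = 11680 / 2000000 = 5.84 ms.
Propagation delay = d/s = 36000000 m / 300000000 m/s = 120 ms.
Plus processing delay 0.16 ms = 0.16 ms.
Total = 126.0 ms.

126.0 ms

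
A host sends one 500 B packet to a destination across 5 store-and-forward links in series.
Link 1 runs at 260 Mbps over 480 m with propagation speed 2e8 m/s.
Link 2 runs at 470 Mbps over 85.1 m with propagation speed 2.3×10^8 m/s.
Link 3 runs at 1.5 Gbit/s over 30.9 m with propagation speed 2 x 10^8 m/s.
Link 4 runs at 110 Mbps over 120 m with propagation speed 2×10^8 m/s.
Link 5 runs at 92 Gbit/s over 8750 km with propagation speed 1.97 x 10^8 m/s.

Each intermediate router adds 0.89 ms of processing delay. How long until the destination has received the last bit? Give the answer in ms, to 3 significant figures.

48.0 ms

L = 500 × 8 = 4000 bits.
Transmission delays (L/R per hop): 0.0153846, 0.00851064, 0.00266667, 0.0363636, 4.34783e-05 ms; sum = 0.062969 ms.
Propagation delays (d/s per hop): 0.0024, 0.00037, 0.0001545, 0.0006, 44.4162 ms; sum = 44.4198 ms.
Processing at 4 router(s): 4 × 0.89 ms = 3.56 ms.
End-to-end = 48.0 ms.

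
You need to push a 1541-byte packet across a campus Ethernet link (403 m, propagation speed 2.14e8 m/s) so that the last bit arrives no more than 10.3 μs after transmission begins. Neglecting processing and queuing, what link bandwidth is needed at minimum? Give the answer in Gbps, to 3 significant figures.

L = 12328 bits.
Propagation delay = 403 / 214000000 = 1.88318 μs.
Transmission budget = 10.3 − 1.88318 = 8.41682 μs.
R ≥ L / t_tx = 12328 bits / 8.41682e-06 s = 1.46 Gbps.

1.46 Gbps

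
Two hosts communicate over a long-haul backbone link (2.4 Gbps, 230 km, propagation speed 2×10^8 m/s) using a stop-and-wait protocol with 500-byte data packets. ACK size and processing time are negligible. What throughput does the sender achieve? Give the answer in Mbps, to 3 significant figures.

t_tx = L/R = 4000/2400000000 = 1.66667e-06 s.
t_prop = 230000/200000000 = 0.00115 s; RTT = 0.0023 s.
Cycle = t_tx + RTT = 0.00230167 s.
Throughput = L / cycle = 4000 / 0.00230167 = 1.74 Mbps.

1.74 Mbps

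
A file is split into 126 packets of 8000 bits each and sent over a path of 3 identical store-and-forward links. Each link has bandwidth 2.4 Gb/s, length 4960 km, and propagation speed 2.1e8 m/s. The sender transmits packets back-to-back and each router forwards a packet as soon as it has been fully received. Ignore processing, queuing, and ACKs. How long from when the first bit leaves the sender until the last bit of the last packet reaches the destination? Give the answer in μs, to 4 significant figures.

71280 μs

Per-hop transmission t_tx = L/R = 8000/2400000000 = 3.33333 μs.
Per-hop propagation t_prop = 4960000/210000000 = 23619 μs.
Pipeline fill: first packet needs 3·t_tx to clear all hops; remaining 125 packets each add one t_tx.
Total = (3+126-1)·t_tx + 3·t_prop = 128·3.33333 + 3·23619 = 71280 μs.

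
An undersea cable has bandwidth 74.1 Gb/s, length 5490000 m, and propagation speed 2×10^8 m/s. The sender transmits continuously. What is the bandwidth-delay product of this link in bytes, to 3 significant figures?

Propagation delay = 5490000 / 200000000 = 0.02745 s.
BDP = R × t_prop = 74100000000 × 0.02745 = 2034050000 bits.
In bytes: 2034050000/8 = 254000000 bytes.

254000000 bytes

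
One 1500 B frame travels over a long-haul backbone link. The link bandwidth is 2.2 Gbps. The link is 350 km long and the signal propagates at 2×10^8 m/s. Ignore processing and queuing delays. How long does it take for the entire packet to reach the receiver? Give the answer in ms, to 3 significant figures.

1.76 ms

L = 1500 × 8 = 12000 bits.
Transmission delay = L/R = 12000 / 2200000000 = 0.00545455 ms.
Propagation delay = d/s = 350000 m / 200000000 m/s = 1.75 ms.
Total = 1.76 ms.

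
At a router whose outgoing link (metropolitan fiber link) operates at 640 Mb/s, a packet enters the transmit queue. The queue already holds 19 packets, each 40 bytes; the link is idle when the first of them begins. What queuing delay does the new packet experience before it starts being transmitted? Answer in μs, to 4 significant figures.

9.500 μs

Each queued packet: L/R = 320/640000000 = 0.5 μs.
19 queued → 9.5 μs.
Queuing delay = 9.500 μs.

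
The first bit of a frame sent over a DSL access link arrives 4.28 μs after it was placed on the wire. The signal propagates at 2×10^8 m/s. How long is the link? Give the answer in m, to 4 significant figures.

856.0 m

d = s × t_prop = 200000000 × 4.28e-06 = 856.0 m.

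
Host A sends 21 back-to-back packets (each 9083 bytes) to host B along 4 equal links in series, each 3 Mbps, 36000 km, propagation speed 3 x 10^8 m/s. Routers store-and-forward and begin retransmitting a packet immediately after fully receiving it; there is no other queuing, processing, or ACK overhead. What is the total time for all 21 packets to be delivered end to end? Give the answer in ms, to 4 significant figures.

Per-hop transmission t_tx = L/R = 72664/3000000 = 24.2213 ms.
Per-hop propagation t_prop = 36000000/300000000 = 120 ms.
Pipeline fill: first packet needs 4·t_tx to clear all hops; remaining 20 packets each add one t_tx.
Total = (4+21-1)·t_tx + 4·t_prop = 24·24.2213 + 4·120 = 1061 ms.

1061 ms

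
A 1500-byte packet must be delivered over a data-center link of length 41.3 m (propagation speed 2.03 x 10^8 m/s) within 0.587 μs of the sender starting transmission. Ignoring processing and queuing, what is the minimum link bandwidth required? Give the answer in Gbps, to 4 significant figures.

31.29 Gbps

L = 12000 bits.
Propagation delay = 41.3 / 2.03e+08 = 0.203448 μs.
Transmission budget = 0.587 − 0.203448 = 0.383552 μs.
R ≥ L / t_tx = 12000 bits / 3.83552e-07 s = 31.29 Gbps.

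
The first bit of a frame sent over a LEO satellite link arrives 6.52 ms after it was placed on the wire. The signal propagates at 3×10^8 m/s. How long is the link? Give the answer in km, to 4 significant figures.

d = s × t_prop = 300000000 × 0.00652 = 1956 km.

1956 km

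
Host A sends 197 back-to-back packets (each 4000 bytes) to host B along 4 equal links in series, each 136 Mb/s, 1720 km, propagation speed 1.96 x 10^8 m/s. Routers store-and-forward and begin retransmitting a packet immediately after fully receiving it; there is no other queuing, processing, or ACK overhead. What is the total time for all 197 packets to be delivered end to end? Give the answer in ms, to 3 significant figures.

Per-hop transmission t_tx = L/R = 32000/136000000 = 0.235294 ms.
Per-hop propagation t_prop = 1720000/196000000 = 8.77551 ms.
Pipeline fill: first packet needs 4·t_tx to clear all hops; remaining 196 packets each add one t_tx.
Total = (4+197-1)·t_tx + 4·t_prop = 200·0.235294 + 4·8.77551 = 82.2 ms.

82.2 ms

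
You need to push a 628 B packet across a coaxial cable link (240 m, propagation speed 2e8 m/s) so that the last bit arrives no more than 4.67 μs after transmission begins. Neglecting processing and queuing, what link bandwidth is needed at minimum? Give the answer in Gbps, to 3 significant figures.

L = 5024 bits.
Propagation delay = 240 / 200000000 = 1.2 μs.
Transmission budget = 4.67 − 1.2 = 3.47 μs.
R ≥ L / t_tx = 5024 bits / 3.47e-06 s = 1.45 Gbps.

1.45 Gbps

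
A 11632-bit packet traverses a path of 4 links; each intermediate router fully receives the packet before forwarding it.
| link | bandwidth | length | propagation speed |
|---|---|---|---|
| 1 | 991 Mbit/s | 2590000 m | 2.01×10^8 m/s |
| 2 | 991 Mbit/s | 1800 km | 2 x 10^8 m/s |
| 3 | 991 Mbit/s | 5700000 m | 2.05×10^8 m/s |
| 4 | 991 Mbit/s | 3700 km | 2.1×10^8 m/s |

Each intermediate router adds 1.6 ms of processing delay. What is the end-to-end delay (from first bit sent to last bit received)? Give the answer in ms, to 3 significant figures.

Transmission delay per hop = L/R = 11632/991000000 = 0.0117376 ms; 4 hops → 0.0469506 ms.
Propagation delays (d/s per hop): 12.8856, 9, 27.8049, 17.619 ms; sum = 67.3095 ms.
Processing at 3 router(s): 3 × 1.6 ms = 4.8 ms.
End-to-end = 72.2 ms.

72.2 ms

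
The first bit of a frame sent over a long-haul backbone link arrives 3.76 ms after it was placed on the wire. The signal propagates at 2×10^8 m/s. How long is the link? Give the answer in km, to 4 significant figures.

d = s × t_prop = 200000000 × 0.00376 = 752.0 km.

752.0 km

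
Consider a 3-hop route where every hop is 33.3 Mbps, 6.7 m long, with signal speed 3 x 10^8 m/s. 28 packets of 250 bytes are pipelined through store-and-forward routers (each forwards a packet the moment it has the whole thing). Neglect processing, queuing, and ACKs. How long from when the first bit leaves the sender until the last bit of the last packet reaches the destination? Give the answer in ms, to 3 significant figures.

Per-hop transmission t_tx = L/R = 2000/3.33e+07 = 0.0600601 ms.
Per-hop propagation t_prop = 6.7/300000000 = 2.23333e-05 ms.
Pipeline fill: first packet needs 3·t_tx to clear all hops; remaining 27 packets each add one t_tx.
Total = (3+28-1)·t_tx + 3·t_prop = 30·0.0600601 + 3·2.23333e-05 = 1.80 ms.

1.80 ms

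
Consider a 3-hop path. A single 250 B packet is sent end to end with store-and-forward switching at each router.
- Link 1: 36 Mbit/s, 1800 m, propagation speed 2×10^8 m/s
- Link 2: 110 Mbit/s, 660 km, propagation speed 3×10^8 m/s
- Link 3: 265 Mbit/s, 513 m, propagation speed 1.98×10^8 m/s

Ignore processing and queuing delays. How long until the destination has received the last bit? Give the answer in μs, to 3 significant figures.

L = 250 × 8 = 2000 bits.
Transmission delays (L/R per hop): 55.5556, 18.1818, 7.54717 μs; sum = 81.2845 μs.
Propagation delays (d/s per hop): 9, 2200, 2.59091 μs; sum = 2211.59 μs.
End-to-end = 2290 μs.

2290 μs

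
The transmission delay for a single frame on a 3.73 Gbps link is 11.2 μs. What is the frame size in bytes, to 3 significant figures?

5220 bytes

L = R × t_tx = 3730000000 b/s × 1.12e-05 s = 41776 bits.
In bytes: 41776 / 8 = 5220 bytes.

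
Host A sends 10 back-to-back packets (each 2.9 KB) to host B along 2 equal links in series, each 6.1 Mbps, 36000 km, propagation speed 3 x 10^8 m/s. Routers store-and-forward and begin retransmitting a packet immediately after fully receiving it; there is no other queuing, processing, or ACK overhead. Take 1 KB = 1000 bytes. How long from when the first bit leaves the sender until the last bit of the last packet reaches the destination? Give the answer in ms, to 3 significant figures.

Per-hop transmission t_tx = L/R = 23200/6100000 = 3.80328 ms.
Per-hop propagation t_prop = 36000000/300000000 = 120 ms.
Pipeline fill: first packet needs 2·t_tx to clear all hops; remaining 9 packets each add one t_tx.
Total = (2+10-1)·t_tx + 2·t_prop = 11·3.80328 + 2·120 = 282 ms.

282 ms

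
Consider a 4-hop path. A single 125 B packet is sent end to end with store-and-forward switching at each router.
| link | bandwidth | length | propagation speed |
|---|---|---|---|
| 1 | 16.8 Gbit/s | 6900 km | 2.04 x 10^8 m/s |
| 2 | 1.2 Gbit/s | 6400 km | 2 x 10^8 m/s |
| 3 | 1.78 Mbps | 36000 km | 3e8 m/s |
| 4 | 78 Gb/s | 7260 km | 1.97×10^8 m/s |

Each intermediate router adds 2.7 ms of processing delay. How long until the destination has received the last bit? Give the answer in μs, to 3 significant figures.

231000 μs

L = 125 × 8 = 1000 bits.
Transmission delays (L/R per hop): 0.0595238, 0.833333, 561.798, 0.0128205 μs; sum = 562.703 μs.
Propagation delays (d/s per hop): 33823.5, 32000, 120000, 36852.8 μs; sum = 222676 μs.
Processing at 3 router(s): 3 × 2.7 ms = 8100 μs.
End-to-end = 231000 μs.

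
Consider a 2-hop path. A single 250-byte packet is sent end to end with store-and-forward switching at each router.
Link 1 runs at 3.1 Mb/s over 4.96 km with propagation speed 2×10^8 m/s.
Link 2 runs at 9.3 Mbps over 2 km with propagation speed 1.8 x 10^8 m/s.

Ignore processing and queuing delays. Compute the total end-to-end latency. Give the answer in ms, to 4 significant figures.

L = 250 × 8 = 2000 bits.
Transmission delays (L/R per hop): 0.645161, 0.215054 ms; sum = 0.860215 ms.
Propagation delays (d/s per hop): 0.0248, 0.0111111 ms; sum = 0.0359111 ms.
End-to-end = 0.8961 ms.

0.8961 ms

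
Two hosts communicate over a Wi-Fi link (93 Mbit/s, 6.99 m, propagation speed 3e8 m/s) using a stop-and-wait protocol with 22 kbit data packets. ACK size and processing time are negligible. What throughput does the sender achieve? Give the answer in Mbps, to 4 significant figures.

t_tx = L/R = 22000/93000000 = 0.000236559 s.
t_prop = 6.99/300000000 = 2.33e-08 s; RTT = 4.66e-08 s.
Cycle = t_tx + RTT = 0.000236606 s.
Throughput = L / cycle = 22000 / 0.000236606 = 92.98 Mbps.

92.98 Mbps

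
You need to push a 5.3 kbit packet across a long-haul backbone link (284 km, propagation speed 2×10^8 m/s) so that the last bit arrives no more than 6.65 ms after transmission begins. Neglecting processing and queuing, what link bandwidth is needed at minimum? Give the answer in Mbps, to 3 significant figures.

Propagation delay = 284000 / 200000000 = 1.42 ms.
Transmission budget = 6.65 − 1.42 = 5.23 ms.
R ≥ L / t_tx = 5300 bits / 0.00523 s = 1.01 Mbps.

1.01 Mbps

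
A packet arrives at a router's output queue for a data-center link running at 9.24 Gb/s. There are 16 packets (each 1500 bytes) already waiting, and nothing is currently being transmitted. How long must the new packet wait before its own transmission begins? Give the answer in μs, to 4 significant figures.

Each queued packet: L/R = 12000/9240000000 = 1.2987 μs.
16 queued → 20.7792 μs.
Queuing delay = 20.78 μs.

20.78 μs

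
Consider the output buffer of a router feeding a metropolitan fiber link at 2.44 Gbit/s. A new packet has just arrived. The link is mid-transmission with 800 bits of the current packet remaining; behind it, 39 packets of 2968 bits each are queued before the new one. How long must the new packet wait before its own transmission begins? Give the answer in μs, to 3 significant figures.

47.8 μs

Each queued packet: L/R = 2968/2440000000 = 1.21639 μs.
39 queued → 47.4393 μs.
Plus remaining 800 bits of current packet: 0.327869 μs.
Queuing delay = 47.8 μs.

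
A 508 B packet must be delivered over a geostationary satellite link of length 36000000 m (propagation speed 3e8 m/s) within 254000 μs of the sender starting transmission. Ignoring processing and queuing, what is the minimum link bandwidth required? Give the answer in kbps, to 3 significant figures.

30.3 kbps

L = 4064 bits.
Propagation delay = 36000000 / 300000000 = 120000 μs.
Transmission budget = 254000 − 120000 = 134000 μs.
R ≥ L / t_tx = 4064 bits / 0.134 s = 30.3 kbps.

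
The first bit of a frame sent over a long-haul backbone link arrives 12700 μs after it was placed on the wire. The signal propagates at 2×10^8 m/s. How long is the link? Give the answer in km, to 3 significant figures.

2540 km

d = s × t_prop = 200000000 × 0.0127 = 2540 km.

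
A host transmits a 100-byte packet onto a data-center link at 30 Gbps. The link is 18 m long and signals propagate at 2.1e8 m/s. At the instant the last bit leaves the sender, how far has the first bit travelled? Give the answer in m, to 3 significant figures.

t_tx = L/R = 800/30000000000 = 2.66667e-08 s.
Distance = s × t_tx = 210000000 × 2.66667e-08 = 5.60 m.

5.60 m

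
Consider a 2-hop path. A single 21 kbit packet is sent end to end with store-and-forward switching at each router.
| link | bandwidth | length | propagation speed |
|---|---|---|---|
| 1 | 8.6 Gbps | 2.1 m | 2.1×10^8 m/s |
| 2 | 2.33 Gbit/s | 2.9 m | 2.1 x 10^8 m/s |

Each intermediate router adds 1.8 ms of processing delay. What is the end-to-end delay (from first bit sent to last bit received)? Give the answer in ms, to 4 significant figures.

1.811 ms

L = 21000 bits.
Transmission delays (L/R per hop): 0.00244186, 0.00901288 ms; sum = 0.0114547 ms.
Propagation delays (d/s per hop): 1e-05, 1.38095e-05 ms; sum = 2.38095e-05 ms.
Processing at 1 router(s): 1 × 1.8 ms = 1.8 ms.
End-to-end = 1.811 ms.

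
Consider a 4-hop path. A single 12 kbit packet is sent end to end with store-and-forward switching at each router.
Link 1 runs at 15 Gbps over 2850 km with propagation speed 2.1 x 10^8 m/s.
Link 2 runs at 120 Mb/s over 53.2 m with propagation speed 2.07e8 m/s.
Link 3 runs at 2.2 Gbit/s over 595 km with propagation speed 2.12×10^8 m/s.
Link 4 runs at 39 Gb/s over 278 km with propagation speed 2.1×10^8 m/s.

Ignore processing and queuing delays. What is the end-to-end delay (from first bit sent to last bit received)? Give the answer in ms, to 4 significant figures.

L = 12000 bits.
Transmission delays (L/R per hop): 0.0008, 0.1, 0.00545455, 0.000307692 ms; sum = 0.106562 ms.
Propagation delays (d/s per hop): 13.5714, 0.000257005, 2.8066, 1.32381 ms; sum = 17.7021 ms.
End-to-end = 17.81 ms.

17.81 ms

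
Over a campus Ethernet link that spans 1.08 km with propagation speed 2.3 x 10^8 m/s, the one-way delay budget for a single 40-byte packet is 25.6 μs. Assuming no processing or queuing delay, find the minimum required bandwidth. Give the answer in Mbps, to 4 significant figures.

L = 320 bits.
Propagation delay = 1080 / 2.3e+08 = 4.69565 μs.
Transmission budget = 25.6 − 4.69565 = 20.9043 μs.
R ≥ L / t_tx = 320 bits / 2.09043e-05 s = 15.31 Mbps.

15.31 Mbps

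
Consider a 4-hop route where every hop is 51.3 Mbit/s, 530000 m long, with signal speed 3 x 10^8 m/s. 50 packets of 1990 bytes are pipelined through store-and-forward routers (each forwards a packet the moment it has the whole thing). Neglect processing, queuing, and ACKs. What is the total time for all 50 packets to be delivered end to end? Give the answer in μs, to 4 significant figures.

Per-hop transmission t_tx = L/R = 15920/51300000 = 310.331 μs.
Per-hop propagation t_prop = 530000/300000000 = 1766.67 μs.
Pipeline fill: first packet needs 4·t_tx to clear all hops; remaining 49 packets each add one t_tx.
Total = (4+50-1)·t_tx + 4·t_prop = 53·310.331 + 4·1766.67 = 23510 μs.

23510 μs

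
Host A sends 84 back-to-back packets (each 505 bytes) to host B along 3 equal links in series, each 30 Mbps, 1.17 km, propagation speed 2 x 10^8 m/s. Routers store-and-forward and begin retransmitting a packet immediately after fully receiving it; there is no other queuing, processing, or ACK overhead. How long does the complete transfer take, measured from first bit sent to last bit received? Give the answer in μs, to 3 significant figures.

Per-hop transmission t_tx = L/R = 4040/30000000 = 134.667 μs.
Per-hop propagation t_prop = 1170/200000000 = 5.85 μs.
Pipeline fill: first packet needs 3·t_tx to clear all hops; remaining 83 packets each add one t_tx.
Total = (3+84-1)·t_tx + 3·t_prop = 86·134.667 + 3·5.85 = 11600 μs.

11600 μs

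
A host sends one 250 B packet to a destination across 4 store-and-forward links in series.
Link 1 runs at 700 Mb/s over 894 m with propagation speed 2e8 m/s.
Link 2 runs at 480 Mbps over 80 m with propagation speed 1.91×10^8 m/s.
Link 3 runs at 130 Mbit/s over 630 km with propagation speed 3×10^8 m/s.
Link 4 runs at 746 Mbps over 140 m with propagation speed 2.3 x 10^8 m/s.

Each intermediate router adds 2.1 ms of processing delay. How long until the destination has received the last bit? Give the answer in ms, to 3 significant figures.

L = 250 × 8 = 2000 bits.
Transmission delays (L/R per hop): 0.00285714, 0.00416667, 0.0153846, 0.00268097 ms; sum = 0.0250894 ms.
Propagation delays (d/s per hop): 0.00447, 0.000418848, 2.1, 0.000608696 ms; sum = 2.1055 ms.
Processing at 3 router(s): 3 × 2.1 ms = 6.3 ms.
End-to-end = 8.43 ms.

8.43 ms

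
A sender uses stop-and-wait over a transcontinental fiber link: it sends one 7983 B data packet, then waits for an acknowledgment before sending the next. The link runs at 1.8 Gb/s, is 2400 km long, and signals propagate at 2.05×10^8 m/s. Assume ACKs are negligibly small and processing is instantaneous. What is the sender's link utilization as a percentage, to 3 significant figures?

t_tx = L/R = 63864/1800000000 = 3.548e-05 s.
t_prop = 2400000/2.05e+08 = 0.0117073 s; RTT = 0.0234146 s.
Cycle = t_tx + RTT = 0.0234501 s.
Utilization = t_tx / cycle = 3.548e-05/0.0234501 = 0.151 %.

0.151 %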